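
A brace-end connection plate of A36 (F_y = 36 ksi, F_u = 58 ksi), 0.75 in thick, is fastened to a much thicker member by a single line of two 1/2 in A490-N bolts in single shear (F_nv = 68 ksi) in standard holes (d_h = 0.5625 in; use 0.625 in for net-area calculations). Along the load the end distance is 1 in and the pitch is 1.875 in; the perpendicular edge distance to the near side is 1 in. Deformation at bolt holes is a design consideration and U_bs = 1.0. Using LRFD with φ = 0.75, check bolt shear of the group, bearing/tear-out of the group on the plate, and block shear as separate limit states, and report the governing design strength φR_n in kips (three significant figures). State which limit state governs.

Bolt shear: A_b = π·0.5²/4 = 0.1963 in²; R_n = 68 × 0.1963 × 2 × 1 = 26.7 kips → 0.75 × 26.7 = 20 kips.
Bearing: edge l_c = 0.7188, r_n = 37.52 kips; interior l_c = 1.312, r_n = 52.2 kips; R_n = 37.52 + 1·52.2 = 89.72 kips → 67.3 kips.
Block shear: A_gv = 2.156, A_nv = 1.453, A_nt = 0.5156 in²; R_n = min(0.6F_uA_nv, 0.6F_yA_gv) + U_bs·F_u·A_nt = 76.48 kips → 57.4 kips.
Bolt shear governs: 20 kips.

20 kips (bolt shear governs)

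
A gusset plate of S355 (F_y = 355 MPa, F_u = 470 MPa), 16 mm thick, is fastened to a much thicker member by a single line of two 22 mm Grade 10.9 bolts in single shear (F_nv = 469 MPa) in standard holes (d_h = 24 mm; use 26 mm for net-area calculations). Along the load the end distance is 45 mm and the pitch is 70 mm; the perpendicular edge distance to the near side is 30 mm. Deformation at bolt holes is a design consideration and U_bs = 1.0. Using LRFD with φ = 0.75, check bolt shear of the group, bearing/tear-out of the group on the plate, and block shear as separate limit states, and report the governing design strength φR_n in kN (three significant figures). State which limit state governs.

Bolt shear: A_b = π·22²/4 = 380.1 mm²; R_n = 469 × 380.1 × 2 × 1 / 1000 = 356.6 kN → 0.75 × 356.6 = 267 kN.
Bearing: edge l_c = 33, r_n = 297.8 kN; interior l_c = 46, r_n = 397.1 kN; R_n = 297.8 + 1·397.1 = 694.8 kN → 521 kN.
Block shear: A_gv = 1840, A_nv = 1216, A_nt = 272 mm²; R_n = min(0.6F_uA_nv, 0.6F_yA_gv) + U_bs·F_u·A_nt = 470.8 kN → 353 kN.
Bolt shear governs: 267 kN.

267 kN (bolt shear governs)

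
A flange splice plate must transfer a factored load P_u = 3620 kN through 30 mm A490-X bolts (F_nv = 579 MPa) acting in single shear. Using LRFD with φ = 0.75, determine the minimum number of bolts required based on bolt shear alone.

12 bolts

A_b = π·30²/4 = 706.9 mm².
Per-bolt design strength φR_n = 0.75 × 579 × 706.9 × 1 / 1000 = 307 kN.
n ≥ 3620 / 307 = 11.79 → use 12 bolts.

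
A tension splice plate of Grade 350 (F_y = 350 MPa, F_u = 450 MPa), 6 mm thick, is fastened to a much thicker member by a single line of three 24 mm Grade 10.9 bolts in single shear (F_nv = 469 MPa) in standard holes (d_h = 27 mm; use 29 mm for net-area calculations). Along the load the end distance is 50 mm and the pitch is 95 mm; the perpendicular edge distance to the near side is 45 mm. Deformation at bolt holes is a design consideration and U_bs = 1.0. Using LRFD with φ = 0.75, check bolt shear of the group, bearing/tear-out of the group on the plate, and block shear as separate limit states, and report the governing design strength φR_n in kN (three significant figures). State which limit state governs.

265 kN (block shear governs)

Bolt shear: A_b = π·24²/4 = 452.4 mm²; R_n = 469 × 452.4 × 3 × 1 / 1000 = 636.5 kN → 0.75 × 636.5 = 477 kN.
Bearing: edge l_c = 36.5, r_n = 118.3 kN; interior l_c = 68, r_n = 155.5 kN; R_n = 118.3 + 2·155.5 = 429.3 kN → 322 kN.
Block shear: A_gv = 1440, A_nv = 1005, A_nt = 183 mm²; R_n = min(0.6F_uA_nv, 0.6F_yA_gv) + U_bs·F_u·A_nt = 353.7 kN → 265 kN.
Block shear governs: 265 kN.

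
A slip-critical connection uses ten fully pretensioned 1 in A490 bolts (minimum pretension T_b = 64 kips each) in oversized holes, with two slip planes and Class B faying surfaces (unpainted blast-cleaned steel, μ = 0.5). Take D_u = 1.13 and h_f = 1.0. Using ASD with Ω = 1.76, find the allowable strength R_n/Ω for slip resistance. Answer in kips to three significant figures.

R_n = μ · D_u · h_f · T_b · n_s · n_b = 0.5 × 1.13 × 1.0 × 64 × 2 × 10 = 723.2 kips.
Allowable strength R_n/Ω = 723.2 / 1.76 = 411 kips.

411 kips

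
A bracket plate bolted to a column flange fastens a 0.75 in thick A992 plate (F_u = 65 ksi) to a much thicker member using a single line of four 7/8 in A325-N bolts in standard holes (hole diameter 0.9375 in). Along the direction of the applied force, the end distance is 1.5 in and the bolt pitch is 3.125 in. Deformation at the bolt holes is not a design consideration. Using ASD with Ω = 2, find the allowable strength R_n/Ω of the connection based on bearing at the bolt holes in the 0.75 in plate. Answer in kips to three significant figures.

Per bolt r_n = 1.5 l_c t F_u ≤ 3.0 d t F_u; upper limit = 3.0 × 0.875 × 0.75 × 65 = 128 kips.
Edge bolt: l_c = 1.5 − 0.9375/2 = 1.031 in → 1.5 × 1.031 × 0.75 × 65 = 75.41 → r_n = 75.41 kips.
Interior bolts: l_c = 3.125 − 0.9375 = 2.188 in → 1.5 × 2.188 × 0.75 × 65 = 160 → r_n = 128 kips.
R_n = 1 × 75.41 + 3 × 128 = 459.3 kips.
Allowable strength R_n/Ω = 459.3 / 2 = 230 kips.

230 kips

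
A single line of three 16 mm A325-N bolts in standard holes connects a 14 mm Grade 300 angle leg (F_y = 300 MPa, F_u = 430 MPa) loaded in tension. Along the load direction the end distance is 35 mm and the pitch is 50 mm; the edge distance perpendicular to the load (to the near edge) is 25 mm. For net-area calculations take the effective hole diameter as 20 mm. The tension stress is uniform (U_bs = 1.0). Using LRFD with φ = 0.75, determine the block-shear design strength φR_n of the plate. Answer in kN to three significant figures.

Shear plane L_v = 35 + 2·50 = 135 mm; A_gv = 135 × 14 = 1890 mm².
A_nv = (135 − 2.5·20) × 14 = 1190 mm².
A_nt = (25 − 0.5·20) × 14 = 210 mm².
0.6 F_u A_nv = 307 kN; 0.6 F_y A_gv = 340.2 kN → shear rupture governs the shear term.
R_n = 307 + 1.0 × 430 × 210 / 1000 = 397.3 kN.
Design strength φR_n = 0.75 × 397.3 = 298 kN.

298 kN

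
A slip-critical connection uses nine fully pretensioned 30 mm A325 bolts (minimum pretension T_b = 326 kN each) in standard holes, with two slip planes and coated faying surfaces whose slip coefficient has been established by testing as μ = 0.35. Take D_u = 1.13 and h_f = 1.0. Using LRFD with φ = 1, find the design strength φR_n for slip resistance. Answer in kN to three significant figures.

R_n = μ · D_u · h_f · T_b · n_s · n_b = 0.35 × 1.13 × 1.0 × 326 × 2 × 9 = 2321 kN.
Design strength φR_n = 1 × 2321 = 2320 kN.

2320 kN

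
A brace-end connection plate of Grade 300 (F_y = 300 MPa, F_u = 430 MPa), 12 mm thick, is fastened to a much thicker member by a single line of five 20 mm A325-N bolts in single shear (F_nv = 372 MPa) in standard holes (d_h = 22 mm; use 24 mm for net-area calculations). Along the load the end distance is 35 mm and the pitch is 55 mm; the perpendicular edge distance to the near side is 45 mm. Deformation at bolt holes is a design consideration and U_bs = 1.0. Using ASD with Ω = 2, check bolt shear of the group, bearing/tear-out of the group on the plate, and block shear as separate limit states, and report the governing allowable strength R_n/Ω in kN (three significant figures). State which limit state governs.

Bolt shear: A_b = π·20²/4 = 314.2 mm²; R_n = 372 × 314.2 × 5 × 1 / 1000 = 584.3 kN → 584.3 / 2 = 292 kN.
Bearing: edge l_c = 24, r_n = 148.6 kN; interior l_c = 33, r_n = 204.3 kN; R_n = 148.6 + 4·204.3 = 966 kN → 483 kN.
Block shear: A_gv = 3060, A_nv = 1764, A_nt = 396 mm²; R_n = min(0.6F_uA_nv, 0.6F_yA_gv) + U_bs·F_u·A_nt = 625.4 kN → 313 kN.
Bolt shear governs: 292 kN.

292 kN (bolt shear governs)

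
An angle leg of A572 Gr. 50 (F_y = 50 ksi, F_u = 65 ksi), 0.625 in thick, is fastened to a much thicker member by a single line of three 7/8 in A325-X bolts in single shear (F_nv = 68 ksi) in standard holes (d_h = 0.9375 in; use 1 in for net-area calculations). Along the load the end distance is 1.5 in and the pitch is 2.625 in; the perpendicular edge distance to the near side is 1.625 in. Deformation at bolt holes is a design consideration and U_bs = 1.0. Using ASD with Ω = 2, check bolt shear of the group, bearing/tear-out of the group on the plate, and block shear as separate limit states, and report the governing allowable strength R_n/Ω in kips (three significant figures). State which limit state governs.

61.3 kips (bolt shear governs)

Bolt shear: A_b = π·0.875²/4 = 0.6013 in²; R_n = 68 × 0.6013 × 3 × 1 = 122.7 kips → 122.7 / 2 = 61.3 kips.
Bearing: edge l_c = 1.031, r_n = 50.27 kips; interior l_c = 1.688, r_n = 82.27 kips; R_n = 50.27 + 2·82.27 = 214.8 kips → 107 kips.
Block shear: A_gv = 4.219, A_nv = 2.656, A_nt = 0.7031 in²; R_n = min(0.6F_uA_nv, 0.6F_yA_gv) + U_bs·F_u·A_nt = 149.3 kips → 74.6 kips.
Bolt shear governs: 61.3 kips.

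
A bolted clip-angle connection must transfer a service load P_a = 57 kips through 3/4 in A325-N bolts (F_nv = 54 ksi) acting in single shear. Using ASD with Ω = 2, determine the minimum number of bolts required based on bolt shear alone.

A_b = π·0.75²/4 = 0.4418 in².
Per-bolt allowable strength R_n/Ω = 54 × 0.4418 × 1 / 2 = 11.93 kips.
n ≥ 57 / 11.93 = 4.779 → use 5 bolts.

5 bolts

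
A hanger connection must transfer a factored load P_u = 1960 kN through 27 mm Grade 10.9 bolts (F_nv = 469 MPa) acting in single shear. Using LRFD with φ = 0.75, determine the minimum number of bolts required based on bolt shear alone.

A_b = π·27²/4 = 572.6 mm².
Per-bolt design strength φR_n = 0.75 × 469 × 572.6 × 1 / 1000 = 201.4 kN.
n ≥ 1960 / 201.4 = 9.732 → use 10 bolts.

10 bolts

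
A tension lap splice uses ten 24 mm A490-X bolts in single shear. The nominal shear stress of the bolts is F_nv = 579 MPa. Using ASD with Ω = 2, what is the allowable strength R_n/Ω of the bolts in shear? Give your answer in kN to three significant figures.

1310 kN

A_b = π × 24² / 4 = 452.4 mm².
R_n = F_nv · A_b · n · n_s = 579 × 452.4 × 10 × 1 / 1000 = 2619 kN.
Allowable strength R_n/Ω = 2619 / 2 = 1310 kN.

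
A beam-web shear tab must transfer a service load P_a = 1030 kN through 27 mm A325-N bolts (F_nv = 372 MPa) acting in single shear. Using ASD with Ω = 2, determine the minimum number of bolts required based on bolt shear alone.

A_b = π·27²/4 = 572.6 mm².
Per-bolt allowable strength R_n/Ω = 372 × 572.6 × 1 / 1000 / 2 = 106.5 kN.
n ≥ 1030 / 106.5 = 9.672 → use 10 bolts.

10 bolts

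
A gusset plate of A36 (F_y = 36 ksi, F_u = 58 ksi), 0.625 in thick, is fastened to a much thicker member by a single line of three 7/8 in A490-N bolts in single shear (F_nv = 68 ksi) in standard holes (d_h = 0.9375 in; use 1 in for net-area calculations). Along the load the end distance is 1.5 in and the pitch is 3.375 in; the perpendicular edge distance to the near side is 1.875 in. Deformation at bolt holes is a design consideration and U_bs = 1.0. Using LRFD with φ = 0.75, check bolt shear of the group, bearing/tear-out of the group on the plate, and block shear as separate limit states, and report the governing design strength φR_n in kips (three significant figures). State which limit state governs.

92 kips (bolt shear governs)

Bolt shear: A_b = π·0.875²/4 = 0.6013 in²; R_n = 68 × 0.6013 × 3 × 1 = 122.7 kips → 0.75 × 122.7 = 92 kips.
Bearing: edge l_c = 1.031, r_n = 44.86 kips; interior l_c = 2.438, r_n = 76.12 kips; R_n = 44.86 + 2·76.12 = 197.1 kips → 148 kips.
Block shear: A_gv = 5.156, A_nv = 3.594, A_nt = 0.8594 in²; R_n = min(0.6F_uA_nv, 0.6F_yA_gv) + U_bs·F_u·A_nt = 161.2 kips → 121 kips.
Bolt shear governs: 92 kips.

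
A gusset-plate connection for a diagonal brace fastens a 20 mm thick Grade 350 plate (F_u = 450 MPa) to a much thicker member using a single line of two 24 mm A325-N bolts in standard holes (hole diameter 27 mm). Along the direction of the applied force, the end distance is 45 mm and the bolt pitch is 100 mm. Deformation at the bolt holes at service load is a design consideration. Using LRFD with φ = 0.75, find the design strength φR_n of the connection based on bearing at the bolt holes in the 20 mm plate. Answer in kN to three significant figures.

Per bolt r_n = 1.2 l_c t F_u ≤ 2.4 d t F_u; upper limit = 2.4 × 24 × 20 × 450 / 1000 = 518.4 kN.
Edge bolt: l_c = 45 − 27/2 = 31.5 mm → 1.2 × 31.5 × 20 × 450 / 1000 = 340.2 → r_n = 340.2 kN.
Interior bolts: l_c = 100 − 27 = 73 mm → 1.2 × 73 × 20 × 450 / 1000 = 788.4 → r_n = 518.4 kN.
R_n = 1 × 340.2 + 1 × 518.4 = 858.6 kN.
Design strength φR_n = 0.75 × 858.6 = 644 kN.

644 kN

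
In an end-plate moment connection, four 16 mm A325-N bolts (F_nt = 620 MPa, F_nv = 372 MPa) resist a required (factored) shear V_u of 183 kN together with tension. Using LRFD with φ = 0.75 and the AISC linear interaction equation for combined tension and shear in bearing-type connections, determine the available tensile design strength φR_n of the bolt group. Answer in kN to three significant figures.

A_b = π·16²/4 = 201.1 mm²; f_rv = 183 × 1000 / (4 × 201.1) = 227.5 MPa.
F'_nt = 1.3 F_nt − (F_nt / φF_nv) f_rv = 1.3·620 − (620/(0.75·372))·227.5 = 300.4 MPa, capped at F_nt → F'_nt = 300.4 MPa.
R_n = F'_nt · A_b · n = 300.4 × 201.1 × 4 / 1000 = 241.6 kN.
Design strength φR_n = 0.75 × 241.6 = 181 kN.

181 kN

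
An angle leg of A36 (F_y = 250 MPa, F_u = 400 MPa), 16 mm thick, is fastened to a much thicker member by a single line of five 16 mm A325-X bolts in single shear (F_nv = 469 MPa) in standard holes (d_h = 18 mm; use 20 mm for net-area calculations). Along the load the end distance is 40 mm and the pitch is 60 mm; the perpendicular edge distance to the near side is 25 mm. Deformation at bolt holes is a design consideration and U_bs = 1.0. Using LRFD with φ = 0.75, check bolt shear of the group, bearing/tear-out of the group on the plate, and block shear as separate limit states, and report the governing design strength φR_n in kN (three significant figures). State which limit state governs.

Bolt shear: A_b = π·16²/4 = 201.1 mm²; R_n = 469 × 201.1 × 5 × 1 / 1000 = 471.5 kN → 0.75 × 471.5 = 354 kN.
Bearing: edge l_c = 31, r_n = 238.1 kN; interior l_c = 42, r_n = 245.8 kN; R_n = 238.1 + 4·245.8 = 1221 kN → 916 kN.
Block shear: A_gv = 4480, A_nv = 3040, A_nt = 240 mm²; R_n = min(0.6F_uA_nv, 0.6F_yA_gv) + U_bs·F_u·A_nt = 768 kN → 576 kN.
Bolt shear governs: 354 kN.

354 kN (bolt shear governs)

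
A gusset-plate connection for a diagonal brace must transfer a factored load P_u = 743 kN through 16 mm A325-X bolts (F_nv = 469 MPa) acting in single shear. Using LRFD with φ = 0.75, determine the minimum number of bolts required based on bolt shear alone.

A_b = π·16²/4 = 201.1 mm².
Per-bolt design strength φR_n = 0.75 × 469 × 201.1 × 1 / 1000 = 70.72 kN.
n ≥ 743 / 70.72 = 10.51 → use 11 bolts.

11 bolts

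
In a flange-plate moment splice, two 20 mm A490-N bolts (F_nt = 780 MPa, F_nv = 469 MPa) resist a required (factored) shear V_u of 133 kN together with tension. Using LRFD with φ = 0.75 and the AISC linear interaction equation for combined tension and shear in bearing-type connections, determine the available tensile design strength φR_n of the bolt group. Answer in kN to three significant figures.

257 kN

A_b = π·20²/4 = 314.2 mm²; f_rv = 133 × 1000 / (2 × 314.2) = 211.7 MPa.
F'_nt = 1.3 F_nt − (F_nt / φF_nv) f_rv = 1.3·780 − (780/(0.75·469))·211.7 = 544.6 MPa, capped at F_nt → F'_nt = 544.6 MPa.
R_n = F'_nt · A_b · n = 544.6 × 314.2 × 2 / 1000 = 342.2 kN.
Design strength φR_n = 0.75 × 342.2 = 257 kN.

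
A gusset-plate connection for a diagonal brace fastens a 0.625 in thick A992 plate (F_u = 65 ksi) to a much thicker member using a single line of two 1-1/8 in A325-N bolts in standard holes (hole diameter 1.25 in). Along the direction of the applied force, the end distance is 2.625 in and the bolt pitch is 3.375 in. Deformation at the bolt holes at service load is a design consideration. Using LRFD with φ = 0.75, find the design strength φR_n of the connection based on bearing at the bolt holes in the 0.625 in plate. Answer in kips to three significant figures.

Per bolt r_n = 1.2 l_c t F_u ≤ 2.4 d t F_u; upper limit = 2.4 × 1.125 × 0.625 × 65 = 109.7 kips.
Edge bolt: l_c = 2.625 − 1.25/2 = 2 in → 1.2 × 2 × 0.625 × 65 = 97.5 → r_n = 97.5 kips.
Interior bolts: l_c = 3.375 − 1.25 = 2.125 in → 1.2 × 2.125 × 0.625 × 65 = 103.6 → r_n = 103.6 kips.
R_n = 1 × 97.5 + 1 × 103.6 = 201.1 kips.
Design strength φR_n = 0.75 × 201.1 = 151 kips.

151 kips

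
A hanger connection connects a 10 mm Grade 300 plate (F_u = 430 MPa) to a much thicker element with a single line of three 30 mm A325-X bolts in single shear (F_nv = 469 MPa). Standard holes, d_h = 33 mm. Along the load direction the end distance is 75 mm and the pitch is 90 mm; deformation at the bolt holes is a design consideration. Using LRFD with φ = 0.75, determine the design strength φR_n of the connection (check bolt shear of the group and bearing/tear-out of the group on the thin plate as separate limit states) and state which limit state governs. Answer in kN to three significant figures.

Bolt shear: A_b = π·30²/4 = 706.9 mm²; R_n = 469 × 706.9 × 3 × 1 / 1000 = 994.5 kN → 0.75 × 994.5 = 746 kN.
Bearing (1.2 l_c t F_u ≤ 2.4 d t F_u): upper limit = 2.4·30·10·430 / 1000 = 309.6 kN.
  Edge l_c = 75 − 33/2 = 58.5 → r_n = 301.9 kN; interior l_c = 90 − 33 = 57 → r_n = 294.1 kN.
  R_n,bearing = 1·301.9 + 2·294.1 = 890.1 kN → 0.75 × 890.1 = 668 kN.
Bearing governs: 668 kN.

668 kN (bearing governs)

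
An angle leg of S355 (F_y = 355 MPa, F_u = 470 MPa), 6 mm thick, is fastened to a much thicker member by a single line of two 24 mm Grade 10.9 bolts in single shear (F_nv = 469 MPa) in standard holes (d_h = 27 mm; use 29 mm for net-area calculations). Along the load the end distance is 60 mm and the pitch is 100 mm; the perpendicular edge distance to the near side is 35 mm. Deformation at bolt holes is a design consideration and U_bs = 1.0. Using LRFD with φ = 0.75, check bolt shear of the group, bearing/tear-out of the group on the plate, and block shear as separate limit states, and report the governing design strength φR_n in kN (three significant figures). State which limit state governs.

191 kN (block shear governs)

Bolt shear: A_b = π·24²/4 = 452.4 mm²; R_n = 469 × 452.4 × 2 × 1 / 1000 = 424.3 kN → 0.75 × 424.3 = 318 kN.
Bearing: edge l_c = 46.5, r_n = 157.4 kN; interior l_c = 73, r_n = 162.4 kN; R_n = 157.4 + 1·162.4 = 319.8 kN → 240 kN.
Block shear: A_gv = 960, A_nv = 699, A_nt = 123 mm²; R_n = min(0.6F_uA_nv, 0.6F_yA_gv) + U_bs·F_u·A_nt = 254.9 kN → 191 kN.
Block shear governs: 191 kN.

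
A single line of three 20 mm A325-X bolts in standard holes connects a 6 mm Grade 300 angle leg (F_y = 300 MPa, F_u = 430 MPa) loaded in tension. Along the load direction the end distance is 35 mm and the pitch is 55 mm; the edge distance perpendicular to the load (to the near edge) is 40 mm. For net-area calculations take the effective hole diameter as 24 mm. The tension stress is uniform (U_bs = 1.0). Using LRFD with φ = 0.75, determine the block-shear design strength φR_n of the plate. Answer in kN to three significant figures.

153 kN

Shear plane L_v = 35 + 2·55 = 145 mm; A_gv = 145 × 6 = 870 mm².
A_nv = (145 − 2.5·24) × 6 = 510 mm².
A_nt = (40 − 0.5·24) × 6 = 168 mm².
0.6 F_u A_nv = 131.6 kN; 0.6 F_y A_gv = 156.6 kN → shear rupture governs the shear term.
R_n = 131.6 + 1.0 × 430 × 168 / 1000 = 203.8 kN.
Design strength φR_n = 0.75 × 203.8 = 153 kN.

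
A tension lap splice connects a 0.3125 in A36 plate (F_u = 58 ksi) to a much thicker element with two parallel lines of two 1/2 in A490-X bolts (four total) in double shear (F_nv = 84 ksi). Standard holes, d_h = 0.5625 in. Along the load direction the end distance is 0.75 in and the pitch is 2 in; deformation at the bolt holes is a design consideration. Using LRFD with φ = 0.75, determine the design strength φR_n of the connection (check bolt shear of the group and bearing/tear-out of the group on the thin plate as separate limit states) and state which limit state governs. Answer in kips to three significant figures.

Bolt shear: A_b = π·0.5²/4 = 0.1963 in²; R_n = 84 × 0.1963 × 4 × 2 = 131.9 kips → 0.75 × 131.9 = 99 kips.
Bearing (1.2 l_c t F_u ≤ 2.4 d t F_u): upper limit = 2.4·0.5·0.3125·58 = 21.75 kips.
  Edge l_c = 0.75 − 0.5625/2 = 0.4688 → r_n = 10.2 kips; interior l_c = 2 − 0.5625 = 1.438 → r_n = 21.75 kips.
  R_n,bearing = 2·10.2 + 2·21.75 = 63.89 kips → 0.75 × 63.89 = 47.9 kips.
Bearing governs: 47.9 kips.

47.9 kips (bearing governs)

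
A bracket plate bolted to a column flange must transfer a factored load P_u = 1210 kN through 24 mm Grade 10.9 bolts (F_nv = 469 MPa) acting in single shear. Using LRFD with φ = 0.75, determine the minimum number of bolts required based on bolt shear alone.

8 bolts

A_b = π·24²/4 = 452.4 mm².
Per-bolt design strength φR_n = 0.75 × 469 × 452.4 × 1 / 1000 = 159.1 kN.
n ≥ 1210 / 159.1 = 7.604 → use 8 bolts.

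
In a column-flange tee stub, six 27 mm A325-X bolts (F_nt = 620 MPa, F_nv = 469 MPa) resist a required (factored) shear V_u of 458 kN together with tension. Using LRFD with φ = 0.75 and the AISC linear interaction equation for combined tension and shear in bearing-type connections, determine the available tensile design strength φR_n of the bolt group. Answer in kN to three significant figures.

1470 kN

A_b = π·27²/4 = 572.6 mm²; f_rv = 458 × 1000 / (6 × 572.6) = 133.3 MPa.
F'_nt = 1.3 F_nt − (F_nt / φF_nv) f_rv = 1.3·620 − (620/(0.75·469))·133.3 = 571 MPa, capped at F_nt → F'_nt = 571 MPa.
R_n = F'_nt · A_b · n = 571 × 572.6 × 6 / 1000 = 1962 kN.
Design strength φR_n = 0.75 × 1962 = 1470 kN.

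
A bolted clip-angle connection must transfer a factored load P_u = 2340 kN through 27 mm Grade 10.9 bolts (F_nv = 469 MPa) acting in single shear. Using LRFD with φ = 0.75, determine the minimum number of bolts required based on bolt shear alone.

A_b = π·27²/4 = 572.6 mm².
Per-bolt design strength φR_n = 0.75 × 469 × 572.6 × 1 / 1000 = 201.4 kN.
n ≥ 2340 / 201.4 = 11.62 → use 12 bolts.

12 bolts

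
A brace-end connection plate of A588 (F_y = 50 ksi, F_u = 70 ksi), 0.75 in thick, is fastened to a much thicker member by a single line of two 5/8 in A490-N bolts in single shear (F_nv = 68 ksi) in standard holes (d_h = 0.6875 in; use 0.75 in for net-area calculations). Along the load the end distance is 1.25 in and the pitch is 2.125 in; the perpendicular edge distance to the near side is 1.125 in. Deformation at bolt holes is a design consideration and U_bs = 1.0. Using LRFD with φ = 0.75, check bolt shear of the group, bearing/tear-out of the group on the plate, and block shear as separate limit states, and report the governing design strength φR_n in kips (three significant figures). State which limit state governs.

31.3 kips (bolt shear governs)

Bolt shear: A_b = π·0.625²/4 = 0.3068 in²; R_n = 68 × 0.3068 × 2 × 1 = 41.72 kips → 0.75 × 41.72 = 31.3 kips.
Bearing: edge l_c = 0.9062, r_n = 57.09 kips; interior l_c = 1.438, r_n = 78.75 kips; R_n = 57.09 + 1·78.75 = 135.8 kips → 102 kips.
Block shear: A_gv = 2.531, A_nv = 1.688, A_nt = 0.5625 in²; R_n = min(0.6F_uA_nv, 0.6F_yA_gv) + U_bs·F_u·A_nt = 110.2 kips → 82.7 kips.
Bolt shear governs: 31.3 kips.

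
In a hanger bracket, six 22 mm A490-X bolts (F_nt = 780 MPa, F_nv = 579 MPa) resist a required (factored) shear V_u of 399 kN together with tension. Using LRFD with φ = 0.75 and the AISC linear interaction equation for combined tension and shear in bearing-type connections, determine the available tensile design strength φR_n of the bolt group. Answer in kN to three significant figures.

A_b = π·22²/4 = 380.1 mm²; f_rv = 399 × 1000 / (6 × 380.1) = 174.9 MPa.
F'_nt = 1.3 F_nt − (F_nt / φF_nv) f_rv = 1.3·780 − (780/(0.75·579))·174.9 = 699.8 MPa, capped at F_nt → F'_nt = 699.8 MPa.
R_n = F'_nt · A_b · n = 699.8 × 380.1 × 6 / 1000 = 1596 kN.
Design strength φR_n = 0.75 × 1596 = 1200 kN.

1200 kN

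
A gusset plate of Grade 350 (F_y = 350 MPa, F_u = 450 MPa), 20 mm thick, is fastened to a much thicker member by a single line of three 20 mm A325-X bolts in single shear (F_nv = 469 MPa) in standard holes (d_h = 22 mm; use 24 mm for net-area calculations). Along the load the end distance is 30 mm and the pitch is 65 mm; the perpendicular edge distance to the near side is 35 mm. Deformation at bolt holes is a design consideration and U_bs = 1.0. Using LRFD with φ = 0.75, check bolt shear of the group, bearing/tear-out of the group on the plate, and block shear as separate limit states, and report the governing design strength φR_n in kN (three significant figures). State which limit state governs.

Bolt shear: A_b = π·20²/4 = 314.2 mm²; R_n = 469 × 314.2 × 3 × 1 / 1000 = 442 kN → 0.75 × 442 = 332 kN.
Bearing: edge l_c = 19, r_n = 205.2 kN; interior l_c = 43, r_n = 432 kN; R_n = 205.2 + 2·432 = 1069 kN → 802 kN.
Block shear: A_gv = 3200, A_nv = 2000, A_nt = 460 mm²; R_n = min(0.6F_uA_nv, 0.6F_yA_gv) + U_bs·F_u·A_nt = 747 kN → 560 kN.
Bolt shear governs: 332 kN.

332 kN (bolt shear governs)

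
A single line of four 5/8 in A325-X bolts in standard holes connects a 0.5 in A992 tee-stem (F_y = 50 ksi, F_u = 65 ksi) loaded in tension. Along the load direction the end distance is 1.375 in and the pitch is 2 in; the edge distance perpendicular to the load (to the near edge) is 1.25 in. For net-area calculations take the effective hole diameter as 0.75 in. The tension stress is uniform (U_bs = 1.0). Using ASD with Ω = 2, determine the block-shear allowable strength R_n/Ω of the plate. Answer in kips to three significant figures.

60.5 kips

Shear plane L_v = 1.375 + 3·2 = 7.375 in; A_gv = 7.375 × 0.5 = 3.688 in².
A_nv = (7.375 − 3.5·0.75) × 0.5 = 2.375 in².
A_nt = (1.25 − 0.5·0.75) × 0.5 = 0.4375 in².
0.6 F_u A_nv = 92.62 kips; 0.6 F_y A_gv = 110.6 kips → shear rupture governs the shear term.
R_n = 92.62 + 1.0 × 65 × 0.4375 = 121.1 kips.
Allowable strength R_n/Ω = 121.1 / 2 = 60.5 kips.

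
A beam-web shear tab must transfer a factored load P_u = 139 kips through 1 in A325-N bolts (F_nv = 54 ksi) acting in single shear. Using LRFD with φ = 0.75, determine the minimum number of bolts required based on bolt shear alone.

5 bolts

A_b = π·1²/4 = 0.7854 in².
Per-bolt design strength φR_n = 0.75 × 54 × 0.7854 × 1 = 31.81 kips.
n ≥ 139 / 31.81 = 4.37 → use 5 bolts.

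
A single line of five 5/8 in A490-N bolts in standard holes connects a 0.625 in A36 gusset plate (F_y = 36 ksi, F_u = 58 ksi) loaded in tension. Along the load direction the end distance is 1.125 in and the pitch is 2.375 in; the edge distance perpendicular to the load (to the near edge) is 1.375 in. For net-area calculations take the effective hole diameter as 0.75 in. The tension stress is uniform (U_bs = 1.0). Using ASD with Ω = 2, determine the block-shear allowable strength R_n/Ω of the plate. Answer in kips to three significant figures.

89.8 kips

Shear plane L_v = 1.125 + 4·2.375 = 10.62 in; A_gv = 10.62 × 0.625 = 6.641 in².
A_nv = (10.62 − 4.5·0.75) × 0.625 = 4.531 in².
A_nt = (1.375 − 0.5·0.75) × 0.625 = 0.625 in².
0.6 F_u A_nv = 157.7 kips; 0.6 F_y A_gv = 143.4 kips → shear yielding governs the shear term.
R_n = 143.4 + 1.0 × 58 × 0.625 = 179.7 kips.
Allowable strength R_n/Ω = 179.7 / 2 = 89.8 kips.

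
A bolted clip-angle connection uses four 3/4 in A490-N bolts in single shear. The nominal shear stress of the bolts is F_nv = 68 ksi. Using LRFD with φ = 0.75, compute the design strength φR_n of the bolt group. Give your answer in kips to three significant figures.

90.1 kips

A_b = π × 0.75² / 4 = 0.4418 in².
R_n = F_nv · A_b · n · n_s = 68 × 0.4418 × 4 × 1 = 120.2 kips.
Design strength φR_n = 0.75 × 120.2 = 90.1 kips.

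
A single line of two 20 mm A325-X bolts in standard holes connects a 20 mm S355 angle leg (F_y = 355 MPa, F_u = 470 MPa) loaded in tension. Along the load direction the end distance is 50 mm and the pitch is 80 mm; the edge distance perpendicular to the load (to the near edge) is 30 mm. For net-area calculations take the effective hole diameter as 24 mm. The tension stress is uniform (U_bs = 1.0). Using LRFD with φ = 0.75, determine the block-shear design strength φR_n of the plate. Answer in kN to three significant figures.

525 kN

Shear plane L_v = 50 + 1·80 = 130 mm; A_gv = 130 × 20 = 2600 mm².
A_nv = (130 − 1.5·24) × 20 = 1880 mm².
A_nt = (30 − 0.5·24) × 20 = 360 mm².
0.6 F_u A_nv = 530.2 kN; 0.6 F_y A_gv = 553.8 kN → shear rupture governs the shear term.
R_n = 530.2 + 1.0 × 470 × 360 / 1000 = 699.4 kN.
Design strength φR_n = 0.75 × 699.4 = 525 kN.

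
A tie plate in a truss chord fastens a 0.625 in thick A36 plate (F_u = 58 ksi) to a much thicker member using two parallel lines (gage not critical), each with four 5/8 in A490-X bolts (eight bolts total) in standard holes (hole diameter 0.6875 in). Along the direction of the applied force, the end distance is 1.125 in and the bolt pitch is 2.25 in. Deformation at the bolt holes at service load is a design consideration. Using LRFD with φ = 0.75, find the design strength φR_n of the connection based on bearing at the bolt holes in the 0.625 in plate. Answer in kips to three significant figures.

296 kips

Per bolt r_n = 1.2 l_c t F_u ≤ 2.4 d t F_u; upper limit = 2.4 × 0.625 × 0.625 × 58 = 54.38 kips.
Edge bolt: l_c = 1.125 − 0.6875/2 = 0.7812 in → 1.2 × 0.7812 × 0.625 × 58 = 33.98 → r_n = 33.98 kips.
Interior bolts: l_c = 2.25 − 0.6875 = 1.562 in → 1.2 × 1.562 × 0.625 × 58 = 67.97 → r_n = 54.38 kips.
R_n = 2 × 33.98 + 6 × 54.38 = 394.2 kips.
Design strength φR_n = 0.75 × 394.2 = 296 kips.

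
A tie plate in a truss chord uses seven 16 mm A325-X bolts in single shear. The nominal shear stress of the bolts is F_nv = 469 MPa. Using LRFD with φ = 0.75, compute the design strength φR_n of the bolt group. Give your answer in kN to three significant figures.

A_b = π × 16² / 4 = 201.1 mm².
R_n = F_nv · A_b · n · n_s = 469 × 201.1 × 7 × 1 / 1000 = 660.1 kN.
Design strength φR_n = 0.75 × 660.1 = 495 kN.

495 kN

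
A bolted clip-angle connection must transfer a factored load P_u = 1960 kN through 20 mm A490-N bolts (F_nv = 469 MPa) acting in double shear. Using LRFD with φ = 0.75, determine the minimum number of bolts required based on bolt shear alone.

A_b = π·20²/4 = 314.2 mm².
Per-bolt design strength φR_n = 0.75 × 469 × 314.2 × 2 / 1000 = 221 kN.
n ≥ 1960 / 221 = 8.868 → use 9 bolts.

9 bolts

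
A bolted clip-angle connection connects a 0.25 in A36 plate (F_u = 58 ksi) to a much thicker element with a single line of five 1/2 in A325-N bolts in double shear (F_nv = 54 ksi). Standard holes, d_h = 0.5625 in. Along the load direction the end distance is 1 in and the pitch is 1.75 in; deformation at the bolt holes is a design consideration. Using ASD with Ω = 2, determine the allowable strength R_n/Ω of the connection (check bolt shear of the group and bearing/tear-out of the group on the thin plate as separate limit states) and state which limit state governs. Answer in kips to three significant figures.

Bolt shear: A_b = π·0.5²/4 = 0.1963 in²; R_n = 54 × 0.1963 × 5 × 2 = 106 kips → 106 / 2 = 53 kips.
Bearing (1.2 l_c t F_u ≤ 2.4 d t F_u): upper limit = 2.4·0.5·0.25·58 = 17.4 kips.
  Edge l_c = 1 − 0.5625/2 = 0.7188 → r_n = 12.51 kips; interior l_c = 1.75 − 0.5625 = 1.188 → r_n = 17.4 kips.
  R_n,bearing = 1·12.51 + 4·17.4 = 82.11 kips → 82.11 / 2 = 41.1 kips.
Bearing governs: 41.1 kips.

41.1 kips (bearing governs)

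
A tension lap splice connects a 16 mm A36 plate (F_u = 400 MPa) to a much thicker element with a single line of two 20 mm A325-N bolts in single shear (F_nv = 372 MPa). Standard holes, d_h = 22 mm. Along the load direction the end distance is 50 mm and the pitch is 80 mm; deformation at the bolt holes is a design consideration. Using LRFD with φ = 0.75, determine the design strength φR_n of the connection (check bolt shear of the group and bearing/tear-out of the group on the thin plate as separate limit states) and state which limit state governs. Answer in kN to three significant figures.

175 kN (bolt shear governs)

Bolt shear: A_b = π·20²/4 = 314.2 mm²; R_n = 372 × 314.2 × 2 × 1 / 1000 = 233.7 kN → 0.75 × 233.7 = 175 kN.
Bearing (1.2 l_c t F_u ≤ 2.4 d t F_u): upper limit = 2.4·20·16·400 / 1000 = 307.2 kN.
  Edge l_c = 50 − 22/2 = 39 → r_n = 299.5 kN; interior l_c = 80 − 22 = 58 → r_n = 307.2 kN.
  R_n,bearing = 1·299.5 + 1·307.2 = 606.7 kN → 0.75 × 606.7 = 455 kN.
Bolt shear governs: 175 kN.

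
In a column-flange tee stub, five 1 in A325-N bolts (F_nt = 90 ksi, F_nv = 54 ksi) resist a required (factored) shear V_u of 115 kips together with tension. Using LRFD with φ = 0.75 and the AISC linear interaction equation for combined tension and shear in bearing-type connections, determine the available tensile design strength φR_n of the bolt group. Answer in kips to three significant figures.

153 kips

A_b = π·1²/4 = 0.7854 in²; f_rv = 115 / (5 × 0.7854) = 29.28 ksi.
F'_nt = 1.3 F_nt − (F_nt / φF_nv) f_rv = 1.3·90 − (90/(0.75·54))·29.28 = 51.92 ksi, capped at F_nt → F'_nt = 51.92 ksi.
R_n = F'_nt · A_b · n = 51.92 × 0.7854 × 5 = 203.9 kips.
Design strength φR_n = 0.75 × 203.9 = 153 kips.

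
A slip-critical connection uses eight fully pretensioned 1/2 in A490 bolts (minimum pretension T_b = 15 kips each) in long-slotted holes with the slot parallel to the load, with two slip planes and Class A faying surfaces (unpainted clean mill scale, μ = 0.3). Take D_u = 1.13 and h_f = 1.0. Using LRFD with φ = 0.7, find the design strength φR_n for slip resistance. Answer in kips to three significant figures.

57 kips

R_n = μ · D_u · h_f · T_b · n_s · n_b = 0.3 × 1.13 × 1.0 × 15 × 2 × 8 = 81.36 kips.
Design strength φR_n = 0.7 × 81.36 = 57 kips.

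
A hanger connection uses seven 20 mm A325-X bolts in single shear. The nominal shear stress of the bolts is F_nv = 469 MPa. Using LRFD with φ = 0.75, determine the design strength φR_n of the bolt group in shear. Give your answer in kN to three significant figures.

774 kN

A_b = π × 20² / 4 = 314.2 mm².
R_n = F_nv · A_b · n · n_s = 469 × 314.2 × 7 × 1 / 1000 = 1031 kN.
Design strength φR_n = 0.75 × 1031 = 774 kN.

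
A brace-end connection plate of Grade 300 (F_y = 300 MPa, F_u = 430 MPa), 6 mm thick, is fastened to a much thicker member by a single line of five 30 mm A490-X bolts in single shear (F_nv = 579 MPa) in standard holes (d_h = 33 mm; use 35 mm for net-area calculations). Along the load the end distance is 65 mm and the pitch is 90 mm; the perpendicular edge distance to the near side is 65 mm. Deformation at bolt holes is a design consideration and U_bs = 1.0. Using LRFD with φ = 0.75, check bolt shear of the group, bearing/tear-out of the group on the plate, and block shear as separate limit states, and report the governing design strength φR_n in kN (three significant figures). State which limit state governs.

Bolt shear: A_b = π·30²/4 = 706.9 mm²; R_n = 579 × 706.9 × 5 × 1 / 1000 = 2046 kN → 0.75 × 2046 = 1530 kN.
Bearing: edge l_c = 48.5, r_n = 150.2 kN; interior l_c = 57, r_n = 176.5 kN; R_n = 150.2 + 4·176.5 = 856 kN → 642 kN.
Block shear: A_gv = 2550, A_nv = 1605, A_nt = 285 mm²; R_n = min(0.6F_uA_nv, 0.6F_yA_gv) + U_bs·F_u·A_nt = 536.6 kN → 402 kN.
Block shear governs: 402 kN.

402 kN (block shear governs)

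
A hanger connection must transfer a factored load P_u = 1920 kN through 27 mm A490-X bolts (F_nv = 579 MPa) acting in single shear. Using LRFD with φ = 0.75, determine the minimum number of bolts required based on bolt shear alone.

8 bolts

A_b = π·27²/4 = 572.6 mm².
Per-bolt design strength φR_n = 0.75 × 579 × 572.6 × 1 / 1000 = 248.6 kN.
n ≥ 1920 / 248.6 = 7.722 → use 8 bolts.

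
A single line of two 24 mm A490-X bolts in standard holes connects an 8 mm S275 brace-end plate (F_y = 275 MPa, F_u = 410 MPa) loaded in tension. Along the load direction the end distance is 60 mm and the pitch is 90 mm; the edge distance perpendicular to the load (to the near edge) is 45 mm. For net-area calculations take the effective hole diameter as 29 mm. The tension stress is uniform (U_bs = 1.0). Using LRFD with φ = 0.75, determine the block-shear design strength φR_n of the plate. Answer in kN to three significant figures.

224 kN

Shear plane L_v = 60 + 1·90 = 150 mm; A_gv = 150 × 8 = 1200 mm².
A_nv = (150 − 1.5·29) × 8 = 852 mm².
A_nt = (45 − 0.5·29) × 8 = 244 mm².
0.6 F_u A_nv = 209.6 kN; 0.6 F_y A_gv = 198 kN → shear yielding governs the shear term.
R_n = 198 + 1.0 × 410 × 244 / 1000 = 298 kN.
Design strength φR_n = 0.75 × 298 = 224 kN.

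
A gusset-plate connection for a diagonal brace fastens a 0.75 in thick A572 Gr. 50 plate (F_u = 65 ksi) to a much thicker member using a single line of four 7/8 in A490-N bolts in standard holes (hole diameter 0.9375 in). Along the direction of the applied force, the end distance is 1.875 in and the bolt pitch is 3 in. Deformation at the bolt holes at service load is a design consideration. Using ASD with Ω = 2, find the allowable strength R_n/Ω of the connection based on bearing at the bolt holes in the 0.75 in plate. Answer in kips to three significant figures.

Per bolt r_n = 1.2 l_c t F_u ≤ 2.4 d t F_u; upper limit = 2.4 × 0.875 × 0.75 × 65 = 102.4 kips.
Edge bolt: l_c = 1.875 − 0.9375/2 = 1.406 in → 1.2 × 1.406 × 0.75 × 65 = 82.27 → r_n = 82.27 kips.
Interior bolts: l_c = 3 − 0.9375 = 2.062 in → 1.2 × 2.062 × 0.75 × 65 = 120.7 → r_n = 102.4 kips.
R_n = 1 × 82.27 + 3 × 102.4 = 389.4 kips.
Allowable strength R_n/Ω = 389.4 / 2 = 195 kips.

195 kips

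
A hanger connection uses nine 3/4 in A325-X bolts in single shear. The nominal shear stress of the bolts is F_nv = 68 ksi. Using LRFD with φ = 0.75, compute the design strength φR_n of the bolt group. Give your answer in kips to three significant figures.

203 kips

A_b = π × 0.75² / 4 = 0.4418 in².
R_n = F_nv · A_b · n · n_s = 68 × 0.4418 × 9 × 1 = 270.4 kips.
Design strength φR_n = 0.75 × 270.4 = 203 kips.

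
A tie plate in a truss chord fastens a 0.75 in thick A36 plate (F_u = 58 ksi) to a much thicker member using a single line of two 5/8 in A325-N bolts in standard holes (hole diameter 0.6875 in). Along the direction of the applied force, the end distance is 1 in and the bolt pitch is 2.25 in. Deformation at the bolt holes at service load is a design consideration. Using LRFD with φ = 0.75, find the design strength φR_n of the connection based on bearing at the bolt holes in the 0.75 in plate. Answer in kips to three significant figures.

Per bolt r_n = 1.2 l_c t F_u ≤ 2.4 d t F_u; upper limit = 2.4 × 0.625 × 0.75 × 58 = 65.25 kips.
Edge bolt: l_c = 1 − 0.6875/2 = 0.6562 in → 1.2 × 0.6562 × 0.75 × 58 = 34.26 → r_n = 34.26 kips.
Interior bolts: l_c = 2.25 − 0.6875 = 1.562 in → 1.2 × 1.562 × 0.75 × 58 = 81.56 → r_n = 65.25 kips.
R_n = 1 × 34.26 + 1 × 65.25 = 99.51 kips.
Design strength φR_n = 0.75 × 99.51 = 74.6 kips.

74.6 kips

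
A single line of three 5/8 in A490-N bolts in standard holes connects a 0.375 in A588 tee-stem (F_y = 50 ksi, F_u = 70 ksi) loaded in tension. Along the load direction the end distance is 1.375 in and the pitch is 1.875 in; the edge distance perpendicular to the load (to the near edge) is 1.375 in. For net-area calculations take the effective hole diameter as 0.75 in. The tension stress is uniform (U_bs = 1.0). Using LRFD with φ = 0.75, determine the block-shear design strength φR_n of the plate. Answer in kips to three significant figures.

Shear plane L_v = 1.375 + 2·1.875 = 5.125 in; A_gv = 5.125 × 0.375 = 1.922 in².
A_nv = (5.125 − 2.5·0.75) × 0.375 = 1.219 in².
A_nt = (1.375 − 0.5·0.75) × 0.375 = 0.375 in².
0.6 F_u A_nv = 51.19 kips; 0.6 F_y A_gv = 57.66 kips → shear rupture governs the shear term.
R_n = 51.19 + 1.0 × 70 × 0.375 = 77.44 kips.
Design strength φR_n = 0.75 × 77.44 = 58.1 kips.

58.1 kips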